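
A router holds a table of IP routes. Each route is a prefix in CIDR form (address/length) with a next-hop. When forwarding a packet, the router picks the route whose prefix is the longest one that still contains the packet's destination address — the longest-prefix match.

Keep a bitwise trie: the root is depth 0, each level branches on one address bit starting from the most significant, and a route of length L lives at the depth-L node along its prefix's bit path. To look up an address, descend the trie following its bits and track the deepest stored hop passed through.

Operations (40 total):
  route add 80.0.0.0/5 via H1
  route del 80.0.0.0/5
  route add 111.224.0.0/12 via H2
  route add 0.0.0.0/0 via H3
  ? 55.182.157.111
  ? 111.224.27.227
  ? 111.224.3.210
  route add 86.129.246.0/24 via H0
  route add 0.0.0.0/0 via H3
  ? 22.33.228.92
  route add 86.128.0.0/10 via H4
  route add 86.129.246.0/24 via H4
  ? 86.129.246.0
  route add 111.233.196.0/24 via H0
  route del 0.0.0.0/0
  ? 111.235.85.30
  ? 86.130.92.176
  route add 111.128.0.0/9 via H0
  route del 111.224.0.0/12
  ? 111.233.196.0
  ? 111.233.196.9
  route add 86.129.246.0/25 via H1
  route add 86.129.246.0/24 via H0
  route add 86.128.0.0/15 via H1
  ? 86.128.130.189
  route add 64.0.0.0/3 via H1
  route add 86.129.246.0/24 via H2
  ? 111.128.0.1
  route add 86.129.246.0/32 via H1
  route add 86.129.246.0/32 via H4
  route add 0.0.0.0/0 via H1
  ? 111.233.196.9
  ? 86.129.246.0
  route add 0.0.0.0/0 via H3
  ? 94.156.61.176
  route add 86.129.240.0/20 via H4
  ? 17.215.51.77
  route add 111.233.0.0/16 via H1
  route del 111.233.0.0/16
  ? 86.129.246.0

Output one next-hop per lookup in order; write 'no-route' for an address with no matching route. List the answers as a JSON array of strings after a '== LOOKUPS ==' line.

Trace:
  add 80.0.0.0/5 -> H1 at depth 5
  - 80.0.0.0/5 clear@5
  add 111.224.0.0/12 -> H2 at depth 12
  add 0.0.0.0/0 -> H3 at depth 0
  lookup 55.182.157.111: bits 0 walk d0:H3→d1:- -> H3
  lookup 111.224.27.227: bits 011011111110 walk d0:H3→d1:-→d2:-→d3:-→d4:-→d5:-→d6:-→d7:-→d8:-→d9:-→d10:-→d11:-→d12:H2 -> H2
  lookup 111.224.3.210: bits 011011111110 walk d0:H3→d1:-→d2:-→d3:-→d4:-→d5:-→d6:-→d7:-→d8:-→d9:-→d10:-→d11:-→d12:H2 -> H2
  add 86.129.246.0/24 -> H0 at depth 24
  add 0.0.0.0/0 -> H3 at depth 0
  lookup 22.33.228.92: bits 0 walk d0:H3→d1:- -> H3
  add 86.128.0.0/10 -> H4 at depth 10
  add 86.129.246.0/24 -> H4 at depth 24
  lookup 86.129.246.0: bits 010101101000000111110110 walk d0:H3→d1:-→d2:-→d3:-→d4:-→d5:-→d6:-→d7:-→d8:-→d9:-→d10:H4→d11:-→d12:-→d13:-→d14:-→d15:-→d16:-→d17:-→d18:-→d19:-→d20:-→d21:-→d22:-→d23:-→d24:H4 -> H4
  add 111.233.196.0/24 -> H0 at depth 24
  - 0.0.0.0/0 clear@0
  lookup 111.235.85.30: bits 01101111111010 walk d0:-→d1:-→d2:-→d3:-→d4:-→d5:-→d6:-→d7:-→d8:-→d9:-→d10:-→d11:-→d12:H2→d13:-→d14:- -> H2
  lookup 86.130.92.176: bits 01010110100000 walk d0:-→d1:-→d2:-→d3:-→d4:-→d5:-→d6:-→d7:-→d8:-→d9:-→d10:H4→d11:-→d12:-→d13:-→d14:- -> H4
  add 111.128.0.0/9 -> H0 at depth 9
  - 111.224.0.0/12 clear@12
  lookup 111.233.196.0: bits 011011111110100111000100 walk d0:-→d1:-→d2:-→d3:-→d4:-→d5:-→d6:-→d7:-→d8:-→d9:H0→d10:-→d11:-→d12:-→d13:-→d14:-→d15:-→d16:-→d17:-→d18:-→d19:-→d20:-→d21:-→d22:-→d23:-→d24:H0 -> H0
  lookup 111.233.196.9: bits 011011111110100111000100 walk d0:-→d1:-→d2:-→d3:-→d4:-→d5:-→d6:-→d7:-→d8:-→d9:H0→d10:-→d11:-→d12:-→d13:-→d14:-→d15:-→d16:-→d17:-→d18:-→d19:-→d20:-→d21:-→d22:-→d23:-→d24:H0 -> H0
  add 86.129.246.0/25 -> H1 at depth 25
  add 86.129.246.0/24 -> H0 at depth 24
  add 86.128.0.0/15 -> H1 at depth 15
  lookup 86.128.130.189: bits 010101101000000 walk d0:-→d1:-→d2:-→d3:-→d4:-→d5:-→d6:-→d7:-→d8:-→d9:-→d10:H4→d11:-→d12:-→d13:-→d14:-→d15:H1 -> H1
  add 64.0.0.0/3 -> H1 at depth 3
  add 86.129.246.0/24 -> H2 at depth 24
  lookup 111.128.0.1: bits 011011111 walk d0:-→d1:-→d2:-→d3:-→d4:-→d5:-→d6:-→d7:-→d8:-→d9:H0 -> H0
  add 86.129.246.0/32 -> H1 at depth 32
  add 86.129.246.0/32 -> H4 at depth 32
  add 0.0.0.0/0 -> H1 at depth 0
  lookup 111.233.196.9: bits 011011111110100111000100 walk d0:H1→d1:-→d2:-→d3:-→d4:-→d5:-→d6:-→d7:-→d8:-→d9:H0→d10:-→d11:-→d12:-→d13:-→d14:-→d15:-→d16:-→d17:-→d18:-→d19:-→d20:-→d21:-→d22:-→d23:-→d24:H0 -> H0
  lookup 86.129.246.0: bits 01010110100000011111011000000000 walk d0:H1→d1:-→d2:-→d3:H1→d4:-→d5:-→d6:-→d7:-→d8:-→d9:-→d10:H4→d11:-→d12:-→d13:-→d14:-→d15:H1→d16:-→d17:-→d18:-→d19:-→d20:-→d21:-→d22:-→d23:-→d24:H2→d25:H1→d26:-→d27:-→d28:-→d29:-→d30:-→d31:-→d32:H4 -> H4
  add 0.0.0.0/0 -> H3 at depth 0
  lookup 94.156.61.176: bits 0101 walk d0:H3→d1:-→d2:-→d3:H1→d4:- -> H1
  add 86.129.240.0/20 -> H4 at depth 20
  lookup 17.215.51.77: bits 0 walk d0:H3→d1:- -> H3
  add 111.233.0.0/16 -> H1 at depth 16
  - 111.233.0.0/16 clear@16
  lookup 86.129.246.0: bits 01010110100000011111011000000000 walk d0:H3→d1:-→d2:-→d3:H1→d4:-→d5:-→d6:-→d7:-→d8:-→d9:-→d10:H4→d11:-→d12:-→d13:-→d14:-→d15:H1→d16:-→d17:-→d18:-→d19:-→d20:H4→d21:-→d22:-→d23:-→d24:H2→d25:H1→d26:-→d27:-→d28:-→d29:-→d30:-→d31:-→d32:H4 -> H4

== LOOKUPS ==
["H3","H2","H2","H3","H4","H2","H4","H0","H0","H1","H0","H0","H4","H1","H3","H4"]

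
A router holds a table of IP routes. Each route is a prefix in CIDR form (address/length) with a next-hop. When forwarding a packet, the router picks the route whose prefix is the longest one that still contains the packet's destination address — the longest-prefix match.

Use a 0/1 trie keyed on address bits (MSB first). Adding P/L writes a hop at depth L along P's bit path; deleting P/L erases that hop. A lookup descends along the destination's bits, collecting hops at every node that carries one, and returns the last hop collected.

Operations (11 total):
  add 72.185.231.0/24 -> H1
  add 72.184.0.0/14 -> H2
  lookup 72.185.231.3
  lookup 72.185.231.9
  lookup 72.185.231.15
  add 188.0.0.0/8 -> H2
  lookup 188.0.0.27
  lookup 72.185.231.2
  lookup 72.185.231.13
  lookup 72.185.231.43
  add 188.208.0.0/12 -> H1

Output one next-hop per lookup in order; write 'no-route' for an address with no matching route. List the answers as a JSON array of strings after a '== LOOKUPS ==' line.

Process each operation:
  + 72.185.231.0/24 (H1) depth=24
  + 72.184.0.0/14 (H2) depth=14
  ? 72.185.231.3  path d0:-→d1:-→d2:-→d3:-→d4:-→d5:-→d6:-→d7:-→d8:-→d9:-→d10:-→d11:-→d12:-→d13:-→d14:H2→d15:-→d16:-→d17:-→d18:-→d19:-→d20:-→d21:-→d22:-→d23:-→d24:H1  best=H1
  ? 72.185.231.9  path d0:-→d1:-→d2:-→d3:-→d4:-→d5:-→d6:-→d7:-→d8:-→d9:-→d10:-→d11:-→d12:-→d13:-→d14:H2→d15:-→d16:-→d17:-→d18:-→d19:-→d20:-→d21:-→d22:-→d23:-→d24:H1  best=H1
  ? 72.185.231.15  path d0:-→d1:-→d2:-→d3:-→d4:-→d5:-→d6:-→d7:-→d8:-→d9:-→d10:-→d11:-→d12:-→d13:-→d14:H2→d15:-→d16:-→d17:-→d18:-→d19:-→d20:-→d21:-→d22:-→d23:-→d24:H1  best=H1
  + 188.0.0.0/8 (H2) depth=8
  ? 188.0.0.27  path d0:-→d1:-→d2:-→d3:-→d4:-→d5:-→d6:-→d7:-→d8:H2  best=H2
  ? 72.185.231.2  path d0:-→d1:-→d2:-→d3:-→d4:-→d5:-→d6:-→d7:-→d8:-→d9:-→d10:-→d11:-→d12:-→d13:-→d14:H2→d15:-→d16:-→d17:-→d18:-→d19:-→d20:-→d21:-→d22:-→d23:-→d24:H1  best=H1
  ? 72.185.231.13  path d0:-→d1:-→d2:-→d3:-→d4:-→d5:-→d6:-→d7:-→d8:-→d9:-→d10:-→d11:-→d12:-→d13:-→d14:H2→d15:-→d16:-→d17:-→d18:-→d19:-→d20:-→d21:-→d22:-→d23:-→d24:H1  best=H1
  ? 72.185.231.43  path d0:-→d1:-→d2:-→d3:-→d4:-→d5:-→d6:-→d7:-→d8:-→d9:-→d10:-→d11:-→d12:-→d13:-→d14:H2→d15:-→d16:-→d17:-→d18:-→d19:-→d20:-→d21:-→d22:-→d23:-→d24:H1  best=H1
  + 188.208.0.0/12 (H1) depth=12

== LOOKUPS ==
["H1","H1","H1","H2","H1","H1","H1"]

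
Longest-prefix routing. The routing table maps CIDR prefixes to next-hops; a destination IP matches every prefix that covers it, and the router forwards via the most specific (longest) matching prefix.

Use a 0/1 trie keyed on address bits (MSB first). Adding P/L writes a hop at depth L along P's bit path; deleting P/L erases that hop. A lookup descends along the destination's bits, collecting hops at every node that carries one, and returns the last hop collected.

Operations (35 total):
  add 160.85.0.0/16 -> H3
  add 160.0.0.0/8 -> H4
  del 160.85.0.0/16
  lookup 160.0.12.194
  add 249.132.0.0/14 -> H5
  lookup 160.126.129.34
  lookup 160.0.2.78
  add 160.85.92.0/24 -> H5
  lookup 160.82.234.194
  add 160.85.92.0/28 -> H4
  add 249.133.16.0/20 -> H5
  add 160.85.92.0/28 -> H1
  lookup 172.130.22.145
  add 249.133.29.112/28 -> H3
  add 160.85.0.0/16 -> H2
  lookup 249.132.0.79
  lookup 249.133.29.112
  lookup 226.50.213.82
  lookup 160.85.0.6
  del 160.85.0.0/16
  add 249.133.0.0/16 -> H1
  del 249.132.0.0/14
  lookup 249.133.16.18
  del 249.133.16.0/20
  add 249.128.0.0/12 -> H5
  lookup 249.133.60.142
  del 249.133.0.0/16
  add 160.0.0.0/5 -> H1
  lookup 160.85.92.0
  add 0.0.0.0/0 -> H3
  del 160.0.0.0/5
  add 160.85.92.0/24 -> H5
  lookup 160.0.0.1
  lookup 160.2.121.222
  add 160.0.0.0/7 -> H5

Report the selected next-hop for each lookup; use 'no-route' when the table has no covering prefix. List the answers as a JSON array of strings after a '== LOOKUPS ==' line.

Apply in order:
  + 160.85.0.0/16 (H3) depth=16
  + 160.0.0.0/8 (H4) depth=8
  del 160.85.0.0/16 (clear depth 16)
  ? 160.0.12.194  path d0:-→d1:-→d2:-→d3:-→d4:-→d5:-→d6:-→d7:-→d8:H4→d9:-  best=H4
  + 249.132.0.0/14 (H5) depth=14
  ? 160.126.129.34  path d0:-→d1:-→d2:-→d3:-→d4:-→d5:-→d6:-→d7:-→d8:H4→d9:-→d10:-  best=H4
  ? 160.0.2.78  path d0:-→d1:-→d2:-→d3:-→d4:-→d5:-→d6:-→d7:-→d8:H4→d9:-  best=H4
  + 160.85.92.0/24 (H5) depth=24
  ? 160.82.234.194  path d0:-→d1:-→d2:-→d3:-→d4:-→d5:-→d6:-→d7:-→d8:H4→d9:-→d10:-→d11:-→d12:-→d13:-  best=H4
  + 160.85.92.0/28 (H4) depth=28
  + 249.133.16.0/20 (H5) depth=20
  + 160.85.92.0/28 (H1) depth=28
  ? 172.130.22.145  path d0:-→d1:-→d2:-→d3:-→d4:-  best=no-route
  + 249.133.29.112/28 (H3) depth=28
  + 160.85.0.0/16 (H2) depth=16
  ? 249.132.0.79  path d0:-→d1:-→d2:-→d3:-→d4:-→d5:-→d6:-→d7:-→d8:-→d9:-→d10:-→d11:-→d12:-→d13:-→d14:H5→d15:-  best=H5
  ? 249.133.29.112  path d0:-→d1:-→d2:-→d3:-→d4:-→d5:-→d6:-→d7:-→d8:-→d9:-→d10:-→d11:-→d12:-→d13:-→d14:H5→d15:-→d16:-→d17:-→d18:-→d19:-→d20:H5→d21:-→d22:-→d23:-→d24:-→d25:-→d26:-→d27:-→d28:H3  best=H3
  ? 226.50.213.82  path d0:-→d1:-→d2:-→d3:-  best=no-route
  ? 160.85.0.6  path d0:-→d1:-→d2:-→d3:-→d4:-→d5:-→d6:-→d7:-→d8:H4→d9:-→d10:-→d11:-→d12:-→d13:-→d14:-→d15:-→d16:H2→d17:-  best=H2
  del 160.85.0.0/16 (clear depth 16)
  + 249.133.0.0/16 (H1) depth=16
  del 249.132.0.0/14 (clear depth 14)
  ? 249.133.16.18  path d0:-→d1:-→d2:-→d3:-→d4:-→d5:-→d6:-→d7:-→d8:-→d9:-→d10:-→d11:-→d12:-→d13:-→d14:-→d15:-→d16:H1→d17:-→d18:-→d19:-→d20:H5  best=H5
  del 249.133.16.0/20 (clear depth 20)
  + 249.128.0.0/12 (H5) depth=12
  ? 249.133.60.142  path d0:-→d1:-→d2:-→d3:-→d4:-→d5:-→d6:-→d7:-→d8:-→d9:-→d10:-→d11:-→d12:H5→d13:-→d14:-→d15:-→d16:H1→d17:-→d18:-  best=H1
  del 249.133.0.0/16 (clear depth 16)
  + 160.0.0.0/5 (H1) depth=5
  ? 160.85.92.0  path d0:-→d1:-→d2:-→d3:-→d4:-→d5:H1→d6:-→d7:-→d8:H4→d9:-→d10:-→d11:-→d12:-→d13:-→d14:-→d15:-→d16:-→d17:-→d18:-→d19:-→d20:-→d21:-→d22:-→d23:-→d24:H5→d25:-→d26:-→d27:-→d28:H1  best=H1
  + 0.0.0.0/0 (H3) depth=0
  del 160.0.0.0/5 (clear depth 5)
  + 160.85.92.0/24 (H5) depth=24
  ? 160.0.0.1  path d0:H3→d1:-→d2:-→d3:-→d4:-→d5:-→d6:-→d7:-→d8:H4→d9:-  best=H4
  ? 160.2.121.222  path d0:H3→d1:-→d2:-→d3:-→d4:-→d5:-→d6:-→d7:-→d8:H4→d9:-  best=H4
  + 160.0.0.0/7 (H5) depth=7

== LOOKUPS ==
["H4","H4","H4","H4","no-route","H5","H3","no-route","H2","H5","H1","H1","H4","H4"]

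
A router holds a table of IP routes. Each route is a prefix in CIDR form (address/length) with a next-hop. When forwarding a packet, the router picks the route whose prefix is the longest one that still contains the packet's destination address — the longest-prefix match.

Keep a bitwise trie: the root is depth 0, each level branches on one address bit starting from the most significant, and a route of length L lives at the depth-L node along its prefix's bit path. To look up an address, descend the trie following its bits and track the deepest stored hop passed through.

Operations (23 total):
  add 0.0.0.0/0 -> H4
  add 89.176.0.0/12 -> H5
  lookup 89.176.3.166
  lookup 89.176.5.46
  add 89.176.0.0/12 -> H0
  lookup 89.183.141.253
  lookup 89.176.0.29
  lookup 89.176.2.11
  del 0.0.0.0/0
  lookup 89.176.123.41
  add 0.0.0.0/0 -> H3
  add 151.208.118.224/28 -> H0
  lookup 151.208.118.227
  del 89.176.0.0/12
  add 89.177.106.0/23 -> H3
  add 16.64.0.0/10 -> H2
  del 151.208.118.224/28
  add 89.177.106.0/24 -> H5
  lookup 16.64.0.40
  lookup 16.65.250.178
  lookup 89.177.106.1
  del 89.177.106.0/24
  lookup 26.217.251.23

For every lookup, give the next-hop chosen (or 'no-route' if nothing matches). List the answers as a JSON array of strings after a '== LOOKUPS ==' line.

Apply in order:
  add 0.0.0.0/0 -> H4 at depth 0
  add 89.176.0.0/12 -> H5 at depth 12
  Q 89.176.3.166: descend 010110011011 ; hops seen [H4,H5] ; pick H5
  Q 89.176.5.46: descend 010110011011 ; hops seen [H4,H5] ; pick H5
  add 89.176.0.0/12 -> H0 at depth 12
  Q 89.183.141.253: descend 010110011011 ; hops seen [H4,H0] ; pick H0
  Q 89.176.0.29: descend 010110011011 ; hops seen [H4,H0] ; pick H0
  Q 89.176.2.11: descend 010110011011 ; hops seen [H4,H0] ; pick H0
  del 0.0.0.0/0 (clear depth 0)
  Q 89.176.123.41: descend 010110011011 ; hops seen [H0] ; pick H0
  add 0.0.0.0/0 -> H3 at depth 0
  add 151.208.118.224/28 -> H0 at depth 28
  Q 151.208.118.227: descend 1001011111010000011101101110 ; hops seen [H3,H0] ; pick H0
  del 89.176.0.0/12 (clear depth 12)
  add 89.177.106.0/23 -> H3 at depth 23
  add 16.64.0.0/10 -> H2 at depth 10
  del 151.208.118.224/28 (clear depth 28)
  add 89.177.106.0/24 -> H5 at depth 24
  Q 16.64.0.40: descend 0001000001 ; hops seen [H3,H2] ; pick H2
  Q 16.65.250.178: descend 0001000001 ; hops seen [H3,H2] ; pick H2
  Q 89.177.106.1: descend 010110011011000101101010 ; hops seen [H3,H3,H5] ; pick H5
  del 89.177.106.0/24 (clear depth 24)
  Q 26.217.251.23: descend 0001 ; hops seen [H3] ; pick H3

== LOOKUPS ==
["H5","H5","H0","H0","H0","H0","H0","H2","H2","H5","H3"]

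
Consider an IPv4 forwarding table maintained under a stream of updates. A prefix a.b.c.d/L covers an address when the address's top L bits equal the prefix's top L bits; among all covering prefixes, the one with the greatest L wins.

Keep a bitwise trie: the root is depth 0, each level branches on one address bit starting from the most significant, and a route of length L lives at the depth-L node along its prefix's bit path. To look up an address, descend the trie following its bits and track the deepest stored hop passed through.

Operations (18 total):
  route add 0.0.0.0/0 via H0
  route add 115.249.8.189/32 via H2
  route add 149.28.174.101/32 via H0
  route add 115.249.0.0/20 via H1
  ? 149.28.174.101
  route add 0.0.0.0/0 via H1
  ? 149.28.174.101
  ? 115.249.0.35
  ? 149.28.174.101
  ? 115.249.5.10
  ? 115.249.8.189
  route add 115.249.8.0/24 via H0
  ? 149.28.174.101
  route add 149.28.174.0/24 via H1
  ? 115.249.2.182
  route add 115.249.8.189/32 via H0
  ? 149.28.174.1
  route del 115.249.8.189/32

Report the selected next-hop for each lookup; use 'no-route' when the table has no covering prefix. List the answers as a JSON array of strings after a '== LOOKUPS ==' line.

Process each operation:
  + 0.0.0.0/0 (H0) depth=0
  + 115.249.8.189/32 (H2) depth=32
  + 149.28.174.101/32 (H0) depth=32
  + 115.249.0.0/20 (H1) depth=20
  ? 149.28.174.101  path d0:H0→d1:-→d2:-→d3:-→d4:-→d5:-→d6:-→d7:-→d8:-→d9:-→d10:-→d11:-→d12:-→d13:-→d14:-→d15:-→d16:-→d17:-→d18:-→d19:-→d20:-→d21:-→d22:-→d23:-→d24:-→d25:-→d26:-→d27:-→d28:-→d29:-→d30:-→d31:-→d32:H0  best=H0
  + 0.0.0.0/0 (H1) depth=0
  ? 149.28.174.101  path d0:H1→d1:-→d2:-→d3:-→d4:-→d5:-→d6:-→d7:-→d8:-→d9:-→d10:-→d11:-→d12:-→d13:-→d14:-→d15:-→d16:-→d17:-→d18:-→d19:-→d20:-→d21:-→d22:-→d23:-→d24:-→d25:-→d26:-→d27:-→d28:-→d29:-→d30:-→d31:-→d32:H0  best=H0
  ? 115.249.0.35  path d0:H1→d1:-→d2:-→d3:-→d4:-→d5:-→d6:-→d7:-→d8:-→d9:-→d10:-→d11:-→d12:-→d13:-→d14:-→d15:-→d16:-→d17:-→d18:-→d19:-→d20:H1  best=H1
  ? 149.28.174.101  path d0:H1→d1:-→d2:-→d3:-→d4:-→d5:-→d6:-→d7:-→d8:-→d9:-→d10:-→d11:-→d12:-→d13:-→d14:-→d15:-→d16:-→d17:-→d18:-→d19:-→d20:-→d21:-→d22:-→d23:-→d24:-→d25:-→d26:-→d27:-→d28:-→d29:-→d30:-→d31:-→d32:H0  best=H0
  ? 115.249.5.10  path d0:H1→d1:-→d2:-→d3:-→d4:-→d5:-→d6:-→d7:-→d8:-→d9:-→d10:-→d11:-→d12:-→d13:-→d14:-→d15:-→d16:-→d17:-→d18:-→d19:-→d20:H1  best=H1
  ? 115.249.8.189  path d0:H1→d1:-→d2:-→d3:-→d4:-→d5:-→d6:-→d7:-→d8:-→d9:-→d10:-→d11:-→d12:-→d13:-→d14:-→d15:-→d16:-→d17:-→d18:-→d19:-→d20:H1→d21:-→d22:-→d23:-→d24:-→d25:-→d26:-→d27:-→d28:-→d29:-→d30:-→d31:-→d32:H2  best=H2
  + 115.249.8.0/24 (H0) depth=24
  ? 149.28.174.101  path d0:H1→d1:-→d2:-→d3:-→d4:-→d5:-→d6:-→d7:-→d8:-→d9:-→d10:-→d11:-→d12:-→d13:-→d14:-→d15:-→d16:-→d17:-→d18:-→d19:-→d20:-→d21:-→d22:-→d23:-→d24:-→d25:-→d26:-→d27:-→d28:-→d29:-→d30:-→d31:-→d32:H0  best=H0
  + 149.28.174.0/24 (H1) depth=24
  ? 115.249.2.182  path d0:H1→d1:-→d2:-→d3:-→d4:-→d5:-→d6:-→d7:-→d8:-→d9:-→d10:-→d11:-→d12:-→d13:-→d14:-→d15:-→d16:-→d17:-→d18:-→d19:-→d20:H1  best=H1
  + 115.249.8.189/32 (H0) depth=32
  ? 149.28.174.1  path d0:H1→d1:-→d2:-→d3:-→d4:-→d5:-→d6:-→d7:-→d8:-→d9:-→d10:-→d11:-→d12:-→d13:-→d14:-→d15:-→d16:-→d17:-→d18:-→d19:-→d20:-→d21:-→d22:-→d23:-→d24:H1→d25:-  best=H1
  - 115.249.8.189/32 clear@32

== LOOKUPS ==
["H0","H0","H1","H0","H1","H2","H0","H1","H1"]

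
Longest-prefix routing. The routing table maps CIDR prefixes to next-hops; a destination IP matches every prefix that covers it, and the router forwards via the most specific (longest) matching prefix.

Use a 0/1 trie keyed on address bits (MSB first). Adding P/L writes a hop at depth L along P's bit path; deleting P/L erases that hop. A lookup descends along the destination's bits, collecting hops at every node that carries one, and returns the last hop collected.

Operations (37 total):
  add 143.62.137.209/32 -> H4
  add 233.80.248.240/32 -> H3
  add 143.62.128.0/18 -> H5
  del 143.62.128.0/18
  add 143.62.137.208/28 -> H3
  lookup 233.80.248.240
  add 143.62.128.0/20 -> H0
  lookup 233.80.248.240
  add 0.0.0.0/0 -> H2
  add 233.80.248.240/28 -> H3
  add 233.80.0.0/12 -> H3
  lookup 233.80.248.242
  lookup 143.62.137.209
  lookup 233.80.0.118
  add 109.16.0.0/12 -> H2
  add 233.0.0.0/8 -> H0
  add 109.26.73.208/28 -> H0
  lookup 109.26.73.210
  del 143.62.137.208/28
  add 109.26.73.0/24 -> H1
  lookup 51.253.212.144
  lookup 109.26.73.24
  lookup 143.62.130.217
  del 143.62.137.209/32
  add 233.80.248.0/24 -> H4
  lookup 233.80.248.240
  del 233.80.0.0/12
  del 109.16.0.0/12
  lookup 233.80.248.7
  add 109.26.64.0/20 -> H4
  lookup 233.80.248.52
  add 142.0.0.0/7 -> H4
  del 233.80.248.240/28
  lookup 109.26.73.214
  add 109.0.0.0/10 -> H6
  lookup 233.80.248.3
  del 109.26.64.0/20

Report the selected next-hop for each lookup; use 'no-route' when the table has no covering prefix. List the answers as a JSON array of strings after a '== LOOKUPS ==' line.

Process each operation:
  add 143.62.137.209/32 -> H4 at depth 32
  add 233.80.248.240/32 -> H3 at depth 32
  add 143.62.128.0/18 -> H5 at depth 18
  - 143.62.128.0/18 clear@18
  add 143.62.137.208/28 -> H3 at depth 28
  lookup 233.80.248.240: bits 11101001010100001111100011110000 walk d0:-→d1:-→d2:-→d3:-→d4:-→d5:-→d6:-→d7:-→d8:-→d9:-→d10:-→d11:-→d12:-→d13:-→d14:-→d15:-→d16:-→d17:-→d18:-→d19:-→d20:-→d21:-→d22:-→d23:-→d24:-→d25:-→d26:-→d27:-→d28:-→d29:-→d30:-→d31:-→d32:H3 -> H3
  add 143.62.128.0/20 -> H0 at depth 20
  lookup 233.80.248.240: bits 11101001010100001111100011110000 walk d0:-→d1:-→d2:-→d3:-→d4:-→d5:-→d6:-→d7:-→d8:-→d9:-→d10:-→d11:-→d12:-→d13:-→d14:-→d15:-→d16:-→d17:-→d18:-→d19:-→d20:-→d21:-→d22:-→d23:-→d24:-→d25:-→d26:-→d27:-→d28:-→d29:-→d30:-→d31:-→d32:H3 -> H3
  add 0.0.0.0/0 -> H2 at depth 0
  add 233.80.248.240/28 -> H3 at depth 28
  add 233.80.0.0/12 -> H3 at depth 12
  lookup 233.80.248.242: bits 111010010101000011111000111100 walk d0:H2→d1:-→d2:-→d3:-→d4:-→d5:-→d6:-→d7:-→d8:-→d9:-→d10:-→d11:-→d12:H3→d13:-→d14:-→d15:-→d16:-→d17:-→d18:-→d19:-→d20:-→d21:-→d22:-→d23:-→d24:-→d25:-→d26:-→d27:-→d28:H3→d29:-→d30:- -> H3
  lookup 143.62.137.209: bits 10001111001111101000100111010001 walk d0:H2→d1:-→d2:-→d3:-→d4:-→d5:-→d6:-→d7:-→d8:-→d9:-→d10:-→d11:-→d12:-→d13:-→d14:-→d15:-→d16:-→d17:-→d18:-→d19:-→d20:H0→d21:-→d22:-→d23:-→d24:-→d25:-→d26:-→d27:-→d28:H3→d29:-→d30:-→d31:-→d32:H4 -> H4
  lookup 233.80.0.118: bits 1110100101010000 walk d0:H2→d1:-→d2:-→d3:-→d4:-→d5:-→d6:-→d7:-→d8:-→d9:-→d10:-→d11:-→d12:H3→d13:-→d14:-→d15:-→d16:- -> H3
  add 109.16.0.0/12 -> H2 at depth 12
  add 233.0.0.0/8 -> H0 at depth 8
  add 109.26.73.208/28 -> H0 at depth 28
  lookup 109.26.73.210: bits 0110110100011010010010011101 walk d0:H2→d1:-→d2:-→d3:-→d4:-→d5:-→d6:-→d7:-→d8:-→d9:-→d10:-→d11:-→d12:H2→d13:-→d14:-→d15:-→d16:-→d17:-→d18:-→d19:-→d20:-→d21:-→d22:-→d23:-→d24:-→d25:-→d26:-→d27:-→d28:H0 -> H0
  - 143.62.137.208/28 clear@28
  add 109.26.73.0/24 -> H1 at depth 24
  lookup 51.253.212.144: bits 0 walk d0:H2→d1:- -> H2
  lookup 109.26.73.24: bits 011011010001101001001001 walk d0:H2→d1:-→d2:-→d3:-→d4:-→d5:-→d6:-→d7:-→d8:-→d9:-→d10:-→d11:-→d12:H2→d13:-→d14:-→d15:-→d16:-→d17:-→d18:-→d19:-→d20:-→d21:-→d22:-→d23:-→d24:H1 -> H1
  lookup 143.62.130.217: bits 10001111001111101000 walk d0:H2→d1:-→d2:-→d3:-→d4:-→d5:-→d6:-→d7:-→d8:-→d9:-→d10:-→d11:-→d12:-→d13:-→d14:-→d15:-→d16:-→d17:-→d18:-→d19:-→d20:H0 -> H0
  - 143.62.137.209/32 clear@32
  add 233.80.248.0/24 -> H4 at depth 24
  lookup 233.80.248.240: bits 11101001010100001111100011110000 walk d0:H2→d1:-→d2:-→d3:-→d4:-→d5:-→d6:-→d7:-→d8:H0→d9:-→d10:-→d11:-→d12:H3→d13:-→d14:-→d15:-→d16:-→d17:-→d18:-→d19:-→d20:-→d21:-→d22:-→d23:-→d24:H4→d25:-→d26:-→d27:-→d28:H3→d29:-→d30:-→d31:-→d32:H3 -> H3
  - 233.80.0.0/12 clear@12
  - 109.16.0.0/12 clear@12
  lookup 233.80.248.7: bits 111010010101000011111000 walk d0:H2→d1:-→d2:-→d3:-→d4:-→d5:-→d6:-→d7:-→d8:H0→d9:-→d10:-→d11:-→d12:-→d13:-→d14:-→d15:-→d16:-→d17:-→d18:-→d19:-→d20:-→d21:-→d22:-→d23:-→d24:H4 -> H4
  add 109.26.64.0/20 -> H4 at depth 20
  lookup 233.80.248.52: bits 111010010101000011111000 walk d0:H2→d1:-→d2:-→d3:-→d4:-→d5:-→d6:-→d7:-→d8:H0→d9:-→d10:-→d11:-→d12:-→d13:-→d14:-→d15:-→d16:-→d17:-→d18:-→d19:-→d20:-→d21:-→d22:-→d23:-→d24:H4 -> H4
  add 142.0.0.0/7 -> H4 at depth 7
  - 233.80.248.240/28 clear@28
  lookup 109.26.73.214: bits 0110110100011010010010011101 walk d0:H2→d1:-→d2:-→d3:-→d4:-→d5:-→d6:-→d7:-→d8:-→d9:-→d10:-→d11:-→d12:-→d13:-→d14:-→d15:-→d16:-→d17:-→d18:-→d19:-→d20:H4→d21:-→d22:-→d23:-→d24:H1→d25:-→d26:-→d27:-→d28:H0 -> H0
  add 109.0.0.0/10 -> H6 at depth 10
  lookup 233.80.248.3: bits 111010010101000011111000 walk d0:H2→d1:-→d2:-→d3:-→d4:-→d5:-→d6:-→d7:-→d8:H0→d9:-→d10:-→d11:-→d12:-→d13:-→d14:-→d15:-→d16:-→d17:-→d18:-→d19:-→d20:-→d21:-→d22:-→d23:-→d24:H4 -> H4
  - 109.26.64.0/20 clear@20

== LOOKUPS ==
["H3","H3","H3","H4","H3","H0","H2","H1","H0","H3","H4","H4","H0","H4"]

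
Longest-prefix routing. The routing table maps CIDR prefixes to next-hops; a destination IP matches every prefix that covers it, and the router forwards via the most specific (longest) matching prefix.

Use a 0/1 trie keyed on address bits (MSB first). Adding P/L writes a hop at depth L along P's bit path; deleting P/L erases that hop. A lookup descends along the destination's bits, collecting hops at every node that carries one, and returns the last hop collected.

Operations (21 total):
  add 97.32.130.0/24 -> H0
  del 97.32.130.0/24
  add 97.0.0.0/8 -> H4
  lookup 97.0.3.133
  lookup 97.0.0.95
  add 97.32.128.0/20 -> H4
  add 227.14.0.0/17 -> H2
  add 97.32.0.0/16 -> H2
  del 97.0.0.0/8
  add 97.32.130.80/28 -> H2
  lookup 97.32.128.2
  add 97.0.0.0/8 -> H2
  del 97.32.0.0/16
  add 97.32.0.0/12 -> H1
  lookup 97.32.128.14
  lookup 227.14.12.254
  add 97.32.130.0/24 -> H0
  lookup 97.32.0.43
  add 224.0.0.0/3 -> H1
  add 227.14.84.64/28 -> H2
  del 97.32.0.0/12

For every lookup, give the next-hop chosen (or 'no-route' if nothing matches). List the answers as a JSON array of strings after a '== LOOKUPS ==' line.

Process each operation:
  add 97.32.130.0/24 -> H0 at depth 24
  - 97.32.130.0/24 clear@24
  add 97.0.0.0/8 -> H4 at depth 8
  lookup 97.0.3.133: bits 0110000100 walk d0:-→d1:-→d2:-→d3:-→d4:-→d5:-→d6:-→d7:-→d8:H4→d9:-→d10:- -> H4
  lookup 97.0.0.95: bits 0110000100 walk d0:-→d1:-→d2:-→d3:-→d4:-→d5:-→d6:-→d7:-→d8:H4→d9:-→d10:- -> H4
  add 97.32.128.0/20 -> H4 at depth 20
  add 227.14.0.0/17 -> H2 at depth 17
  add 97.32.0.0/16 -> H2 at depth 16
  - 97.0.0.0/8 clear@8
  add 97.32.130.80/28 -> H2 at depth 28
  lookup 97.32.128.2: bits 0110000100100000100000 walk d0:-→d1:-→d2:-→d3:-→d4:-→d5:-→d6:-→d7:-→d8:-→d9:-→d10:-→d11:-→d12:-→d13:-→d14:-→d15:-→d16:H2→d17:-→d18:-→d19:-→d20:H4→d21:-→d22:- -> H4
  add 97.0.0.0/8 -> H2 at depth 8
  - 97.32.0.0/16 clear@16
  add 97.32.0.0/12 -> H1 at depth 12
  lookup 97.32.128.14: bits 0110000100100000100000 walk d0:-→d1:-→d2:-→d3:-→d4:-→d5:-→d6:-→d7:-→d8:H2→d9:-→d10:-→d11:-→d12:H1→d13:-→d14:-→d15:-→d16:-→d17:-→d18:-→d19:-→d20:H4→d21:-→d22:- -> H4
  lookup 227.14.12.254: bits 11100011000011100 walk d0:-→d1:-→d2:-→d3:-→d4:-→d5:-→d6:-→d7:-→d8:-→d9:-→d10:-→d11:-→d12:-→d13:-→d14:-→d15:-→d16:-→d17:H2 -> H2
  add 97.32.130.0/24 -> H0 at depth 24
  lookup 97.32.0.43: bits 0110000100100000 walk d0:-→d1:-→d2:-→d3:-→d4:-→d5:-→d6:-→d7:-→d8:H2→d9:-→d10:-→d11:-→d12:H1→d13:-→d14:-→d15:-→d16:- -> H1
  add 224.0.0.0/3 -> H1 at depth 3
  add 227.14.84.64/28 -> H2 at depth 28
  - 97.32.0.0/12 clear@12

== LOOKUPS ==
["H4","H4","H4","H4","H2","H1"]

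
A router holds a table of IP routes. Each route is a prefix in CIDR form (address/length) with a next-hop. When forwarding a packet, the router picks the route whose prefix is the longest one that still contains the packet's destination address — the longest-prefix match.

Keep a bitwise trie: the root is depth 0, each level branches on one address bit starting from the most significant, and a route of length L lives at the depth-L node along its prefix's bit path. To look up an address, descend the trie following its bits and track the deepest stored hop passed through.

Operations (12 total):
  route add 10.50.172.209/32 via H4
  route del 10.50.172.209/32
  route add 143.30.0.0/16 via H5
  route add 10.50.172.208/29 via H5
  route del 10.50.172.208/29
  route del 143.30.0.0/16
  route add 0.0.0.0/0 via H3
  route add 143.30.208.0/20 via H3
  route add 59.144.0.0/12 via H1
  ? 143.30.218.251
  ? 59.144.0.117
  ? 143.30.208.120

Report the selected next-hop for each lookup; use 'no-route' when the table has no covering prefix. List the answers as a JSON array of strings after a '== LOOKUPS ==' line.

Trace:
  + 10.50.172.209/32 (H4) depth=32
  - 10.50.172.209/32 clear@32
  + 143.30.0.0/16 (H5) depth=16
  + 10.50.172.208/29 (H5) depth=29
  - 10.50.172.208/29 clear@29
  - 143.30.0.0/16 clear@16
  + 0.0.0.0/0 (H3) depth=0
  + 143.30.208.0/20 (H3) depth=20
  + 59.144.0.0/12 (H1) depth=12
  ? 143.30.218.251  path d0:H3→d1:-→d2:-→d3:-→d4:-→d5:-→d6:-→d7:-→d8:-→d9:-→d10:-→d11:-→d12:-→d13:-→d14:-→d15:-→d16:-→d17:-→d18:-→d19:-→d20:H3  best=H3
  ? 59.144.0.117  path d0:H3→d1:-→d2:-→d3:-→d4:-→d5:-→d6:-→d7:-→d8:-→d9:-→d10:-→d11:-→d12:H1  best=H1
  ? 143.30.208.120  path d0:H3→d1:-→d2:-→d3:-→d4:-→d5:-→d6:-→d7:-→d8:-→d9:-→d10:-→d11:-→d12:-→d13:-→d14:-→d15:-→d16:-→d17:-→d18:-→d19:-→d20:H3  best=H3

== LOOKUPS ==
["H3","H1","H3"]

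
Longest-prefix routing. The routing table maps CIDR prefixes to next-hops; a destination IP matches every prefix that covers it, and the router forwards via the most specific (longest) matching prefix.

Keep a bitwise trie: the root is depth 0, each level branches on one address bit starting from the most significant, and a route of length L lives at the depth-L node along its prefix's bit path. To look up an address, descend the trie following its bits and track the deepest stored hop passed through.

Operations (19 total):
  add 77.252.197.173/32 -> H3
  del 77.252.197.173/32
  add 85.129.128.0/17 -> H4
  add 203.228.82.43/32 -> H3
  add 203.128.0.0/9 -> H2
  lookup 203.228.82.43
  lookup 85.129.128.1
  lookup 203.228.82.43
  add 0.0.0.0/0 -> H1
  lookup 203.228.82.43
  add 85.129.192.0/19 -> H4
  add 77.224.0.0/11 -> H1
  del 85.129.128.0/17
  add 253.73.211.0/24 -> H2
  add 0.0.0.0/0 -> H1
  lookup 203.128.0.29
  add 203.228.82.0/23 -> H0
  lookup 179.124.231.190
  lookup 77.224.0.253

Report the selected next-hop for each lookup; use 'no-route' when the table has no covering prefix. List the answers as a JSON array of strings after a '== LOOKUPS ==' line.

Process each operation:
  add 77.252.197.173/32 -> H3 at depth 32
  - 77.252.197.173/32 clear@32
  add 85.129.128.0/17 -> H4 at depth 17
  add 203.228.82.43/32 -> H3 at depth 32
  add 203.128.0.0/9 -> H2 at depth 9
  lookup 203.228.82.43: bits 11001011111001000101001000101011 walk d0:-→d1:-→d2:-→d3:-→d4:-→d5:-→d6:-→d7:-→d8:-→d9:H2→d10:-→d11:-→d12:-→d13:-→d14:-→d15:-→d16:-→d17:-→d18:-→d19:-→d20:-→d21:-→d22:-→d23:-→d24:-→d25:-→d26:-→d27:-→d28:-→d29:-→d30:-→d31:-→d32:H3 -> H3
  lookup 85.129.128.1: bits 01010101100000011 walk d0:-→d1:-→d2:-→d3:-→d4:-→d5:-→d6:-→d7:-→d8:-→d9:-→d10:-→d11:-→d12:-→d13:-→d14:-→d15:-→d16:-→d17:H4 -> H4
  lookup 203.228.82.43: bits 11001011111001000101001000101011 walk d0:-→d1:-→d2:-→d3:-→d4:-→d5:-→d6:-→d7:-→d8:-→d9:H2→d10:-→d11:-→d12:-→d13:-→d14:-→d15:-→d16:-→d17:-→d18:-→d19:-→d20:-→d21:-→d22:-→d23:-→d24:-→d25:-→d26:-→d27:-→d28:-→d29:-→d30:-→d31:-→d32:H3 -> H3
  add 0.0.0.0/0 -> H1 at depth 0
  lookup 203.228.82.43: bits 11001011111001000101001000101011 walk d0:H1→d1:-→d2:-→d3:-→d4:-→d5:-→d6:-→d7:-→d8:-→d9:H2→d10:-→d11:-→d12:-→d13:-→d14:-→d15:-→d16:-→d17:-→d18:-→d19:-→d20:-→d21:-→d22:-→d23:-→d24:-→d25:-→d26:-→d27:-→d28:-→d29:-→d30:-→d31:-→d32:H3 -> H3
  add 85.129.192.0/19 -> H4 at depth 19
  add 77.224.0.0/11 -> H1 at depth 11
  - 85.129.128.0/17 clear@17
  add 253.73.211.0/24 -> H2 at depth 24
  add 0.0.0.0/0 -> H1 at depth 0
  lookup 203.128.0.29: bits 110010111 walk d0:H1→d1:-→d2:-→d3:-→d4:-→d5:-→d6:-→d7:-→d8:-→d9:H2 -> H2
  add 203.228.82.0/23 -> H0 at depth 23
  lookup 179.124.231.190: bits 1 walk d0:H1→d1:- -> H1
  lookup 77.224.0.253: bits 01001101111 walk d0:H1→d1:-→d2:-→d3:-→d4:-→d5:-→d6:-→d7:-→d8:-→d9:-→d10:-→d11:H1 -> H1

== LOOKUPS ==
["H3","H4","H3","H3","H2","H1","H1"]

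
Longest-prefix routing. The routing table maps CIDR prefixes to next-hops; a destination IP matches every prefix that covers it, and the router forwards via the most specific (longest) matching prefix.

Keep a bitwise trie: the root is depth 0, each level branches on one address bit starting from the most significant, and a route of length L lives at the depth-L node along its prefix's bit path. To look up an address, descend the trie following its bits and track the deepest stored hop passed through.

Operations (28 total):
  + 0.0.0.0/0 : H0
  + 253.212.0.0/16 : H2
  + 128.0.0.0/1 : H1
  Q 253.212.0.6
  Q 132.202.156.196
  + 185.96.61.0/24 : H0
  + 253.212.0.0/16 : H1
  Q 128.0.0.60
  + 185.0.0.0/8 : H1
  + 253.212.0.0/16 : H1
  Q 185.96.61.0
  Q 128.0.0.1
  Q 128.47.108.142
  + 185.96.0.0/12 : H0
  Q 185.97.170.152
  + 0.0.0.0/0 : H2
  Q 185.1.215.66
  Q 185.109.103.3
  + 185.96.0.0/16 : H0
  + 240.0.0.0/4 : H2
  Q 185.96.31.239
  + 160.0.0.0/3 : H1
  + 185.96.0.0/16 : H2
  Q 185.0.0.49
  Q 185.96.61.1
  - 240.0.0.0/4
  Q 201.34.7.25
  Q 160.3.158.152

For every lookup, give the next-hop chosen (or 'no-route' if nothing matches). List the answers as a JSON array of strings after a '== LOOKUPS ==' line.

Process each operation:
  add 0.0.0.0/0 -> H0 at depth 0
  add 253.212.0.0/16 -> H2 at depth 16
  add 128.0.0.0/1 -> H1 at depth 1
  lookup 253.212.0.6: bits 1111110111010100 walk d0:H0→d1:H1→d2:-→d3:-→d4:-→d5:-→d6:-→d7:-→d8:-→d9:-→d10:-→d11:-→d12:-→d13:-→d14:-→d15:-→d16:H2 -> H2
  lookup 132.202.156.196: bits 1 walk d0:H0→d1:H1 -> H1
  add 185.96.61.0/24 -> H0 at depth 24
  add 253.212.0.0/16 -> H1 at depth 16
  lookup 128.0.0.60: bits 10 walk d0:H0→d1:H1→d2:- -> H1
  add 185.0.0.0/8 -> H1 at depth 8
  add 253.212.0.0/16 -> H1 at depth 16
  lookup 185.96.61.0: bits 101110010110000000111101 walk d0:H0→d1:H1→d2:-→d3:-→d4:-→d5:-→d6:-→d7:-→d8:H1→d9:-→d10:-→d11:-→d12:-→d13:-→d14:-→d15:-→d16:-→d17:-→d18:-→d19:-→d20:-→d21:-→d22:-→d23:-→d24:H0 -> H0
  lookup 128.0.0.1: bits 10 walk d0:H0→d1:H1→d2:- -> H1
  lookup 128.47.108.142: bits 10 walk d0:H0→d1:H1→d2:- -> H1
  add 185.96.0.0/12 -> H0 at depth 12
  lookup 185.97.170.152: bits 101110010110000 walk d0:H0→d1:H1→d2:-→d3:-→d4:-→d5:-→d6:-→d7:-→d8:H1→d9:-→d10:-→d11:-→d12:H0→d13:-→d14:-→d15:- -> H0
  add 0.0.0.0/0 -> H2 at depth 0
  lookup 185.1.215.66: bits 101110010 walk d0:H2→d1:H1→d2:-→d3:-→d4:-→d5:-→d6:-→d7:-→d8:H1→d9:- -> H1
  lookup 185.109.103.3: bits 101110010110 walk d0:H2→d1:H1→d2:-→d3:-→d4:-→d5:-→d6:-→d7:-→d8:H1→d9:-→d10:-→d11:-→d12:H0 -> H0
  add 185.96.0.0/16 -> H0 at depth 16
  add 240.0.0.0/4 -> H2 at depth 4
  lookup 185.96.31.239: bits 101110010110000000 walk d0:H2→d1:H1→d2:-→d3:-→d4:-→d5:-→d6:-→d7:-→d8:H1→d9:-→d10:-→d11:-→d12:H0→d13:-→d14:-→d15:-→d16:H0→d17:-→d18:- -> H0
  add 160.0.0.0/3 -> H1 at depth 3
  add 185.96.0.0/16 -> H2 at depth 16
  lookup 185.0.0.49: bits 101110010 walk d0:H2→d1:H1→d2:-→d3:H1→d4:-→d5:-→d6:-→d7:-→d8:H1→d9:- -> H1
  lookup 185.96.61.1: bits 101110010110000000111101 walk d0:H2→d1:H1→d2:-→d3:H1→d4:-→d5:-→d6:-→d7:-→d8:H1→d9:-→d10:-→d11:-→d12:H0→d13:-→d14:-→d15:-→d16:H2→d17:-→d18:-→d19:-→d20:-→d21:-→d22:-→d23:-→d24:H0 -> H0
  del 240.0.0.0/4 (clear depth 4)
  lookup 201.34.7.25: bits 11 walk d0:H2→d1:H1→d2:- -> H1
  lookup 160.3.158.152: bits 101 walk d0:H2→d1:H1→d2:-→d3:H1 -> H1

== LOOKUPS ==
["H2","H1","H1","H0","H1","H1","H0","H1","H0","H0","H1","H0","H1","H1"]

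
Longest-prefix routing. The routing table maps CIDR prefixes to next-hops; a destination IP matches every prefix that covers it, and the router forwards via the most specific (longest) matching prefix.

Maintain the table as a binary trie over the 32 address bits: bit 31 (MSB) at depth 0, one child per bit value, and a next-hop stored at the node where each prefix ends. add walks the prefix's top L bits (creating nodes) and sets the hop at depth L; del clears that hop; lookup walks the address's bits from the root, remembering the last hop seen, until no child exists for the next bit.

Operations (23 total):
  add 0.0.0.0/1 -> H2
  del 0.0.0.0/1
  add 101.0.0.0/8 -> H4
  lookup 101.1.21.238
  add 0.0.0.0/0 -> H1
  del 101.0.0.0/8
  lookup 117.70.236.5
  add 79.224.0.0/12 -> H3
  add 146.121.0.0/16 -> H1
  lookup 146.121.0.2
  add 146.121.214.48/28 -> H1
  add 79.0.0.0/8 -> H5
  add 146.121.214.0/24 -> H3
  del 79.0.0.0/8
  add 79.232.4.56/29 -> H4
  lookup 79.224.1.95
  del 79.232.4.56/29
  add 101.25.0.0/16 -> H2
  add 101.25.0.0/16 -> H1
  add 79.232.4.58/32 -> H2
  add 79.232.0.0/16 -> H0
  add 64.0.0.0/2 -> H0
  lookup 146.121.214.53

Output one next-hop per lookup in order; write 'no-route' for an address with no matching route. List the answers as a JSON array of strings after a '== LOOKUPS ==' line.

Trace:
  + 0.0.0.0/1 (H2) depth=1
  del 0.0.0.0/1 (clear depth 1)
  + 101.0.0.0/8 (H4) depth=8
  Q 101.1.21.238: descend 01100101 ; hops seen [H4] ; pick H4
  + 0.0.0.0/0 (H1) depth=0
  del 101.0.0.0/8 (clear depth 8)
  Q 117.70.236.5: descend 011 ; hops seen [H1] ; pick H1
  + 79.224.0.0/12 (H3) depth=12
  + 146.121.0.0/16 (H1) depth=16
  Q 146.121.0.2: descend 1001001001111001 ; hops seen [H1,H1] ; pick H1
  + 146.121.214.48/28 (H1) depth=28
  + 79.0.0.0/8 (H5) depth=8
  + 146.121.214.0/24 (H3) depth=24
  del 79.0.0.0/8 (clear depth 8)
  + 79.232.4.56/29 (H4) depth=29
  Q 79.224.1.95: descend 010011111110 ; hops seen [H1,H3] ; pick H3
  del 79.232.4.56/29 (clear depth 29)
  + 101.25.0.0/16 (H2) depth=16
  + 101.25.0.0/16 (H1) depth=16
  + 79.232.4.58/32 (H2) depth=32
  + 79.232.0.0/16 (H0) depth=16
  + 64.0.0.0/2 (H0) depth=2
  Q 146.121.214.53: descend 1001001001111001110101100011 ; hops seen [H1,H1,H3,H1] ; pick H1

== LOOKUPS ==
["H4","H1","H1","H3","H1"]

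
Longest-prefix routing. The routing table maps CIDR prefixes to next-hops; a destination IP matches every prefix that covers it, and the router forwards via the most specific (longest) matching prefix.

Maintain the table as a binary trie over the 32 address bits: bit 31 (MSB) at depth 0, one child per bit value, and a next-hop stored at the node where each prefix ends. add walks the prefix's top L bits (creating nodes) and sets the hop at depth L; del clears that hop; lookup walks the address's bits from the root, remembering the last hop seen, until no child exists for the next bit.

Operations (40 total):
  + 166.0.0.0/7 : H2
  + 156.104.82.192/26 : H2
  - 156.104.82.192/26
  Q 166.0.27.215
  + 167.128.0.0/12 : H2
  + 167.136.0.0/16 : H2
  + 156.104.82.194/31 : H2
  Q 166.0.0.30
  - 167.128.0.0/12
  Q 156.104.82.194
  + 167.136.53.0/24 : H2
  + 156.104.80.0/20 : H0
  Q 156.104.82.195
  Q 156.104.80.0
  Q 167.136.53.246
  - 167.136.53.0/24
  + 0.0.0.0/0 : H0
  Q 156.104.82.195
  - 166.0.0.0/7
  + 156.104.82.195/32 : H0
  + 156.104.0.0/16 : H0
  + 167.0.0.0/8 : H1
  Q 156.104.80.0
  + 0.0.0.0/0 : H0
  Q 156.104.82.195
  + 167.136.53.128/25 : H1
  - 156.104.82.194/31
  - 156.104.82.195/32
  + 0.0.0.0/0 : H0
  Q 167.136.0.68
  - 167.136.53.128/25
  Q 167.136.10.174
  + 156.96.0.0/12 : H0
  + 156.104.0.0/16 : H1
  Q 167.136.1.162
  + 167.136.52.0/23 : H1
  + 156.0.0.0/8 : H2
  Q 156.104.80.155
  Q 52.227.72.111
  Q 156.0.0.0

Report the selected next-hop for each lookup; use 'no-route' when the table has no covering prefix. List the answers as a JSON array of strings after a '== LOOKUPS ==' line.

Apply in order:
  add 166.0.0.0/7 -> H2 at depth 7
  add 156.104.82.192/26 -> H2 at depth 26
  - 156.104.82.192/26 clear@26
  Q 166.0.27.215: descend 1010011 ; hops seen [H2] ; pick H2
  add 167.128.0.0/12 -> H2 at depth 12
  add 167.136.0.0/16 -> H2 at depth 16
  add 156.104.82.194/31 -> H2 at depth 31
  Q 166.0.0.30: descend 1010011 ; hops seen [H2] ; pick H2
  - 167.128.0.0/12 clear@12
  Q 156.104.82.194: descend 1001110001101000010100101100001 ; hops seen [H2] ; pick H2
  add 167.136.53.0/24 -> H2 at depth 24
  add 156.104.80.0/20 -> H0 at depth 20
  Q 156.104.82.195: descend 1001110001101000010100101100001 ; hops seen [H0,H2] ; pick H2
  Q 156.104.80.0: descend 1001110001101000010100 ; hops seen [H0] ; pick H0
  Q 167.136.53.246: descend 101001111000100000110101 ; hops seen [H2,H2,H2] ; pick H2
  - 167.136.53.0/24 clear@24
  add 0.0.0.0/0 -> H0 at depth 0
  Q 156.104.82.195: descend 1001110001101000010100101100001 ; hops seen [H0,H0,H2] ; pick H2
  - 166.0.0.0/7 clear@7
  add 156.104.82.195/32 -> H0 at depth 32
  add 156.104.0.0/16 -> H0 at depth 16
  add 167.0.0.0/8 -> H1 at depth 8
  Q 156.104.80.0: descend 1001110001101000010100 ; hops seen [H0,H0,H0] ; pick H0
  add 0.0.0.0/0 -> H0 at depth 0
  Q 156.104.82.195: descend 10011100011010000101001011000011 ; hops seen [H0,H0,H0,H2,H0] ; pick H0
  add 167.136.53.128/25 -> H1 at depth 25
  - 156.104.82.194/31 clear@31
  - 156.104.82.195/32 clear@32
  add 0.0.0.0/0 -> H0 at depth 0
  Q 167.136.0.68: descend 101001111000100000 ; hops seen [H0,H1,H2] ; pick H2
  - 167.136.53.128/25 clear@25
  Q 167.136.10.174: descend 101001111000100000 ; hops seen [H0,H1,H2] ; pick H2
  add 156.96.0.0/12 -> H0 at depth 12
  add 156.104.0.0/16 -> H1 at depth 16
  Q 167.136.1.162: descend 101001111000100000 ; hops seen [H0,H1,H2] ; pick H2
  add 167.136.52.0/23 -> H1 at depth 23
  add 156.0.0.0/8 -> H2 at depth 8
  Q 156.104.80.155: descend 1001110001101000010100 ; hops seen [H0,H2,H0,H1,H0] ; pick H0
  Q 52.227.72.111: descend ε ; hops seen [H0] ; pick H0
  Q 156.0.0.0: descend 100111000 ; hops seen [H0,H2] ; pick H2

== LOOKUPS ==
["H2","H2","H2","H2","H0","H2","H2","H0","H0","H2","H2","H2","H0","H0","H2"]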